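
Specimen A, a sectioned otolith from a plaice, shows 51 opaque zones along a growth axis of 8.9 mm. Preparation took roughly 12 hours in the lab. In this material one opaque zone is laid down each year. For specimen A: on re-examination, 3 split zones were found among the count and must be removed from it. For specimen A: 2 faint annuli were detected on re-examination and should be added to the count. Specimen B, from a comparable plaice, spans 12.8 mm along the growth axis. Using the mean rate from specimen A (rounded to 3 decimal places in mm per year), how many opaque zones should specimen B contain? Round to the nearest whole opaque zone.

72 opaque zones

Specimen A: adjusted count: 51 − 3 + 2 = 50 opaque zones.
A: Mean rate = 8.9 mm / 50 years ≈ 0.178 mm/yr.
For B, 12.8 / 0.178 = 71.91 years ≈ 72 opaque zones.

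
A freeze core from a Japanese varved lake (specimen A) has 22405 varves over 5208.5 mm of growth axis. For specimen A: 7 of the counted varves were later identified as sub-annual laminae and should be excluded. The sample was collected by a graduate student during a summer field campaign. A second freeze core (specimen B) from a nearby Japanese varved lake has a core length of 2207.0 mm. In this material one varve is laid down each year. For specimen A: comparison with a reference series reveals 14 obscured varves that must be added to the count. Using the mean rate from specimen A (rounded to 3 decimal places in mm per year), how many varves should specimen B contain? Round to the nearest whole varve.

Specimen A: correcting the raw count gives 22405 − 7 + 14 = 22412 true varves.
A: Mean rate = 5208.5 mm / 22412 years ≈ 0.232 mm/yr.
Specimen B: 2207.0 mm / 0.232 mm per year = 9512.93 years ≈ 9513 varves.

9513 varves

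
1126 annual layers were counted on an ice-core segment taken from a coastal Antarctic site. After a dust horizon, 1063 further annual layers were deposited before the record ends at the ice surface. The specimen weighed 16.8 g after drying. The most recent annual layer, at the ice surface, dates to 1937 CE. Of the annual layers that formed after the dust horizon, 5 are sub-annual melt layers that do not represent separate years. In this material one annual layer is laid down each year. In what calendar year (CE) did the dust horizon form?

1063 annual layers formed after the dust horizon.
Excluding 5 false annual layers: 1063 − 5 = 1058.
Counting back 1058 years from 1937 CE places the dust horizon in 1937 − 1058 = 879 CE.

879 CE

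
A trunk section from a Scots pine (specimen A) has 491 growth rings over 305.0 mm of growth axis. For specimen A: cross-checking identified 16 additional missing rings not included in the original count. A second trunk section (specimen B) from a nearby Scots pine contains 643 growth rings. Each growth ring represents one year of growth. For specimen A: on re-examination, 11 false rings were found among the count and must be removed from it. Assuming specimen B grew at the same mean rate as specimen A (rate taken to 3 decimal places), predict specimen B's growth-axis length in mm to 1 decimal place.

395.4 mm

Specimen A: after corrections the count is 491 − 11 + 16 = 496 growth rings.
A: Mean rate = 305.0 mm / 496 years ≈ 0.615 mm per year.
B's length ≈ 0.615 × 643 = 395.4 mm.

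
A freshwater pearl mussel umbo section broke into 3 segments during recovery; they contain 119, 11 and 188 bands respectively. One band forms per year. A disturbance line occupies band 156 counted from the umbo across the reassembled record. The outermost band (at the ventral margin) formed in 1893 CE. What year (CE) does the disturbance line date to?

1731 CE

Total bands = 119 + 11 + 188 = 318.
Between band 156 and the ventral margin there are 318 − 156 = 162 bands.
1893 − 162 = 1731 CE.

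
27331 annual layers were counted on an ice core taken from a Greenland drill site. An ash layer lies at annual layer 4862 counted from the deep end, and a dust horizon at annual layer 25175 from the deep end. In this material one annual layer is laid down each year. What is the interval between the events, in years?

20313 years

The two markers are separated by 25175 − 4862 = 20313 annual layers.
That is 20313 years at one annual layer per year.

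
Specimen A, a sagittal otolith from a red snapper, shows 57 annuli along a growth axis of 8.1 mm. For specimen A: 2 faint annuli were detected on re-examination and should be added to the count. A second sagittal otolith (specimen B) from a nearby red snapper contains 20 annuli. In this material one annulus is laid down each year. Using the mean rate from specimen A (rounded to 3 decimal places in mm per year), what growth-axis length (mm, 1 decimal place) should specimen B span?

2.7 mm

Specimen A: after corrections the count is 57 + 2 = 59 annuli.
A: 8.1 mm over 59 years gives 8.1 / 59 ≈ 0.137 mm/yr.
For B, 0.137 mm/year × 20 years = 2.7 mm.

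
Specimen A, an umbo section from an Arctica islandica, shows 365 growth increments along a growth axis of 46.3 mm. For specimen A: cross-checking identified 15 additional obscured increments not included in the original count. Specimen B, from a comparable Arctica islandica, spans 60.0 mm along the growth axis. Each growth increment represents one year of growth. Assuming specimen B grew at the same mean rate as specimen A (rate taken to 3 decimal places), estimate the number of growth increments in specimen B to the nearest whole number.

Specimen A: after corrections the count is 365 + 15 = 380 growth increments.
A: Extension rate ≈ 46.3 / 380 = 0.122 mm per year.
B spans 60.0 / 0.122 = 491.80 years ≈ 492 growth increments.

492 growth increments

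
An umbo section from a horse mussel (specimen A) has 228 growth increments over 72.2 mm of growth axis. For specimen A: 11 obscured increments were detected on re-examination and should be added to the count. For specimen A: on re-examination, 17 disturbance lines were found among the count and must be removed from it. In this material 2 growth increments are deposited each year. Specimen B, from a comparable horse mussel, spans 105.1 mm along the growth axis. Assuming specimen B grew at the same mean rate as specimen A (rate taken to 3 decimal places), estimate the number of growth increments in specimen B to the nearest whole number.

Specimen A: true growth increment count = 228 − 17 + 11 = 222.
Specimen A: dividing by 2 growth increments per year: 222 / 2 = 111 years.
A: Mean rate = 72.2 mm / 111 years ≈ 0.650 mm/year.
For B, 105.1 / 0.650 = 161.69 years; at 2 growth increments per year that is 161.69 × 2 ≈ 323 growth increments.

323 growth increments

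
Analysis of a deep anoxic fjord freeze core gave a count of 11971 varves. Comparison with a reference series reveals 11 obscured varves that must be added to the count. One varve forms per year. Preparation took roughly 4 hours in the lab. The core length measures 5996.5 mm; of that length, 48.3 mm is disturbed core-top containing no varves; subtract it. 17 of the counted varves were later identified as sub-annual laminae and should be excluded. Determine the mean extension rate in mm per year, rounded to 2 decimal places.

True varve count = 11971 − 17 + 11 = 11965.
The growth record spans 5996.5 − 48.3 = 5948.2 mm.
Mean rate = 5948.2 mm / 11965 years ≈ 0.50 mm per year.

0.50 mm per year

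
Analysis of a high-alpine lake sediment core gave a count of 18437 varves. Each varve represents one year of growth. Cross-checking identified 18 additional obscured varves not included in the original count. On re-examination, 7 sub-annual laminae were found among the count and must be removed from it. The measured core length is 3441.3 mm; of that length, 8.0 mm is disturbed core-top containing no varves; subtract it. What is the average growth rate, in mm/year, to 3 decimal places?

True varve count = 18437 − 7 + 18 = 18448.
The growth record spans 3441.3 − 8.0 = 3433.3 mm.
3433.3 mm over 18448 years gives 3433.3 / 18448 ≈ 0.186 mm/year.

0.186 mm/year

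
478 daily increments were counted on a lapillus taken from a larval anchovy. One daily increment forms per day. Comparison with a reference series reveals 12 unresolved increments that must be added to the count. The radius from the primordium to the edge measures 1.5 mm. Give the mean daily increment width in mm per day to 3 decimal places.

0.003 mm per day

Correcting the raw count gives 478 + 12 = 490 true daily increments.
Extension rate ≈ 1.5 / 490 = 0.003 mm per day.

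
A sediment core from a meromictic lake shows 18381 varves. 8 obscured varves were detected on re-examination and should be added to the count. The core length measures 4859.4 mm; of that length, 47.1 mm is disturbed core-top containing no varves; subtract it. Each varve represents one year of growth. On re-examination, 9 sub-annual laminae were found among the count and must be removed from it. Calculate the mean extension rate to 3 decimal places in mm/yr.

After corrections the count is 18381 − 9 + 8 = 18380 varves.
Removing the 47.1 mm offcut leaves 4859.4 − 47.1 = 4812.3 mm.
Mean rate = 4812.3 mm / 18380 years ≈ 0.262 mm/yr.

0.262 mm/yr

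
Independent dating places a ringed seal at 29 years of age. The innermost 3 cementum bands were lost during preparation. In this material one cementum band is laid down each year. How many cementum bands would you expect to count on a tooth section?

One cementum band per year gives 29 cementum bands over 29 years.
Subtracting the 3 cementum bands not captured gives 29 − 3 = 26 cementum bands in the record.

26 cementum bands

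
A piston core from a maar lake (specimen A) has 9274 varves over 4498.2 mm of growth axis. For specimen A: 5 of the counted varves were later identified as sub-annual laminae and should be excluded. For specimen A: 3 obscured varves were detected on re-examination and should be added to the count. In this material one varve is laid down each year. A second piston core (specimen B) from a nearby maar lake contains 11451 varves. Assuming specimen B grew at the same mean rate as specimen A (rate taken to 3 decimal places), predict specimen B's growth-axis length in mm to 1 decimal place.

Specimen A: true varve count = 9274 − 5 + 3 = 9272.
A: Extension rate ≈ 4498.2 / 9272 = 0.485 mm per year.
Length of B = 0.485 × 11451 = 5553.7 mm.

5553.7 mm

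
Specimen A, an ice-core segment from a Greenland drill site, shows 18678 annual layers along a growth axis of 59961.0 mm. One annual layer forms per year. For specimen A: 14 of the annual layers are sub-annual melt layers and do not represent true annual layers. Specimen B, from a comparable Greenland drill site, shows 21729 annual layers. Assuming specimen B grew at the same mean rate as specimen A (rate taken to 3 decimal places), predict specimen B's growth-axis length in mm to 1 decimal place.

Specimen A: correcting the raw count gives 18678 − 14 = 18664 true annual layers.
A: 59961.0 mm over 18664 years gives 59961.0 / 18664 ≈ 3.213 mm/yr.
Length of B = 3.213 × 21729 = 69815.3 mm.

69815.3 mm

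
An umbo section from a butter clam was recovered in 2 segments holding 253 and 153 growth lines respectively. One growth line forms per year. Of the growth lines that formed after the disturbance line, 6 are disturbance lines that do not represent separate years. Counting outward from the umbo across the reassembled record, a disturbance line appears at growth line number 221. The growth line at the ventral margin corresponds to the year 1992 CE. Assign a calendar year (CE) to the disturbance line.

Total growth lines = 253 + 153 = 406.
406 − 221 = 185 growth lines lie beyond the disturbance line toward the ventral margin.
185 − 6 false = 179 true growth lines after the disturbance line.
Counting back 179 years from 1992 CE places the disturbance line in 1992 − 179 = 1813 CE.

1813 CE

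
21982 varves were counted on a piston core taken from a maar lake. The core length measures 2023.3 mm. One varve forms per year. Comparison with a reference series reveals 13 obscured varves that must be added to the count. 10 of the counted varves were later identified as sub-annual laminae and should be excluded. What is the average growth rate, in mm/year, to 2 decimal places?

0.09 mm/year

Adjusted count: 21982 − 10 + 13 = 21985 varves.
Extension rate ≈ 2023.3 / 21985 = 0.09 mm/year.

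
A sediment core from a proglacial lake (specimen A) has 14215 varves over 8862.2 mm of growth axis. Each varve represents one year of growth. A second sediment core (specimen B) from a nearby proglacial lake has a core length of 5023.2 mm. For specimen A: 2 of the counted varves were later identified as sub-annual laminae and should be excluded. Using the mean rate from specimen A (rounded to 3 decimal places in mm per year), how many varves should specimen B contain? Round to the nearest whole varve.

8050 varves

Specimen A: after corrections the count is 14215 − 2 = 14213 varves.
A: Mean rate = 8862.2 mm / 14213 years ≈ 0.624 mm/yr.
For B, 5023.2 / 0.624 = 8050.00 years ≈ 8050 varves.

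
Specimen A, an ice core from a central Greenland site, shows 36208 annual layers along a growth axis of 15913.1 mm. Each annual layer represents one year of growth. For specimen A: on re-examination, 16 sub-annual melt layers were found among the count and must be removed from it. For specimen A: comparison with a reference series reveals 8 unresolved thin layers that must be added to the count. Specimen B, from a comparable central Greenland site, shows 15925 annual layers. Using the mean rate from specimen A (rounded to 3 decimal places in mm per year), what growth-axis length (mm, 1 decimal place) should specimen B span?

Specimen A: true annual layer count = 36208 − 16 + 8 = 36200.
A: 15913.1 mm over 36200 years gives 15913.1 / 36200 ≈ 0.440 mm per year.
For B, 0.440 mm/year × 15925 years = 7007.0 mm.

7007.0 mm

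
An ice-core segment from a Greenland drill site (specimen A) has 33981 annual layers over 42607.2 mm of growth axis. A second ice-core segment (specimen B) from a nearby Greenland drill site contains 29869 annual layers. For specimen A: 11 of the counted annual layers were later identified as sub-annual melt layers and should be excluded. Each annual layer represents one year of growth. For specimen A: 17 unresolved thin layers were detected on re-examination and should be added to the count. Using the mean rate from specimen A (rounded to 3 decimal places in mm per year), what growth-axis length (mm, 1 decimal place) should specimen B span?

Specimen A: after corrections the count is 33981 − 11 + 17 = 33987 annual layers.
A: Extension rate ≈ 42607.2 / 33987 = 1.254 mm per year.
B's length ≈ 1.254 × 29869 = 37455.7 mm.

37455.7 mm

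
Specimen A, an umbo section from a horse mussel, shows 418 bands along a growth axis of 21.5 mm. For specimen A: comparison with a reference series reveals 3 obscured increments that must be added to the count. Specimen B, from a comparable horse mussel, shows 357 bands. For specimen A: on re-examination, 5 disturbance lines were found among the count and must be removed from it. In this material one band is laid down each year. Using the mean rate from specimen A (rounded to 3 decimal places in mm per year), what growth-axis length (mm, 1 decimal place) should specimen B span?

Specimen A: correcting the raw count gives 418 − 5 + 3 = 416 true bands.
A: 21.5 mm over 416 years gives 21.5 / 416 ≈ 0.052 mm/yr.
Length of B = 0.052 × 357 = 18.6 mm.

18.6 mm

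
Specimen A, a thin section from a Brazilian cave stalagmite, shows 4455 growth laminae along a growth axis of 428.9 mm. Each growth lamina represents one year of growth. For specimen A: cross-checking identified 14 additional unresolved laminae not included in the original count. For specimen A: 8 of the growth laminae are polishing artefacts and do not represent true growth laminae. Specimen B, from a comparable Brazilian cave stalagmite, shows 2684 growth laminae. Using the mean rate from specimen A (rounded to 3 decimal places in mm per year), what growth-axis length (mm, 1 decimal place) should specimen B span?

257.7 mm

Specimen A: adjusted count: 4455 − 8 + 14 = 4461 growth laminae.
A: 428.9 mm over 4461 years gives 428.9 / 4461 ≈ 0.096 mm/year.
Length of B = 0.096 × 2684 = 257.7 mm.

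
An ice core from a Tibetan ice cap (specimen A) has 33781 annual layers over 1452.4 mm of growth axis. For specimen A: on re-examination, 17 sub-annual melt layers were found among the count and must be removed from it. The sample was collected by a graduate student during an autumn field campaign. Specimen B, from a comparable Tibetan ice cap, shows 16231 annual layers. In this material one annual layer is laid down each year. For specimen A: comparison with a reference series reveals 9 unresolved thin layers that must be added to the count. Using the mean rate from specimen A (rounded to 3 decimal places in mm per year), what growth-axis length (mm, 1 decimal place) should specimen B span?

697.9 mm

Specimen A: correcting the raw count gives 33781 − 17 + 9 = 33773 true annual layers.
A: Mean rate = 1452.4 mm / 33773 years ≈ 0.043 mm per year.
B's length ≈ 0.043 × 16231 = 697.9 mm.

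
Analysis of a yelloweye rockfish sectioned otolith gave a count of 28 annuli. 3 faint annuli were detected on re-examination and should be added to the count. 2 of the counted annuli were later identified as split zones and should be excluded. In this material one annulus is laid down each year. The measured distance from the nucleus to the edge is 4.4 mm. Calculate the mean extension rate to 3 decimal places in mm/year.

After corrections the count is 28 − 2 + 3 = 29 annuli.
Extension rate ≈ 4.4 / 29 = 0.152 mm/year.

0.152 mm/year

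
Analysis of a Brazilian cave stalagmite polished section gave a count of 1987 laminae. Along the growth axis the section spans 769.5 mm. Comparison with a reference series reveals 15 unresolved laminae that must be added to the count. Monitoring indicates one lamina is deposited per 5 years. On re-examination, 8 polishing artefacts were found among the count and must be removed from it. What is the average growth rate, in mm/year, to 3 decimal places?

0.077 mm/year

After corrections the count is 1987 − 8 + 15 = 1994 laminae.
Multiplying by 5 years per lamina: 1994 × 5 = 9970 years.
Mean rate = 769.5 mm / 9970 years ≈ 0.077 mm/year.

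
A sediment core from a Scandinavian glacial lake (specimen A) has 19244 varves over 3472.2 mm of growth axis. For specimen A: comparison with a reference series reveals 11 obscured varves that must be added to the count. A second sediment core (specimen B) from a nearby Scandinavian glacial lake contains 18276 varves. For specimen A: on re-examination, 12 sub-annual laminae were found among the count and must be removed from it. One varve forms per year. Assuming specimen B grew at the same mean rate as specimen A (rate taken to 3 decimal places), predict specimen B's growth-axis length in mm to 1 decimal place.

3289.7 mm

Specimen A: correcting the raw count gives 19244 − 12 + 11 = 19243 true varves.
A: 3472.2 mm over 19243 years gives 3472.2 / 19243 ≈ 0.180 mm per year.
For B, 0.180 mm/year × 18276 years = 3289.7 mm.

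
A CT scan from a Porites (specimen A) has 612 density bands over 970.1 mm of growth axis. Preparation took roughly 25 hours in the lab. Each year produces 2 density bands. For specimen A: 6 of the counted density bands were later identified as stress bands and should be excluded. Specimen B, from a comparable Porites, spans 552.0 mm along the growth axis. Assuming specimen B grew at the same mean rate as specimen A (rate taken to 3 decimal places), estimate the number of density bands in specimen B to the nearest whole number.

345 density bands

Specimen A: correcting the raw count gives 612 − 6 = 606 true density bands.
Specimen A: with 2 density bands per year, 606 / 2 = 303 years.
A: Mean rate = 970.1 mm / 303 years ≈ 3.202 mm/year.
Specimen B: 552.0 mm / 3.202 mm per year = 172.39 years; at 2 density bands per year that is 172.39 × 2 ≈ 345 density bands.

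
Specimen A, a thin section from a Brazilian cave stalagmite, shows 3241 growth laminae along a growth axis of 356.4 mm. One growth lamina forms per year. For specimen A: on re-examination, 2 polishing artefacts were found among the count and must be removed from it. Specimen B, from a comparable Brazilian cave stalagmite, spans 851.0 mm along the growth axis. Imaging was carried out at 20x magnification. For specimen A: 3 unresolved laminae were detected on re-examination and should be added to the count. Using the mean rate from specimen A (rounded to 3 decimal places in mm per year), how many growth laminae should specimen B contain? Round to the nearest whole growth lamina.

Specimen A: true growth lamina count = 3241 − 2 + 3 = 3242.
A: Mean rate = 356.4 mm / 3242 years ≈ 0.110 mm/yr.
Specimen B: 851.0 mm / 0.110 mm per year = 7736.36 years ≈ 7736 growth laminae.

7736 growth laminae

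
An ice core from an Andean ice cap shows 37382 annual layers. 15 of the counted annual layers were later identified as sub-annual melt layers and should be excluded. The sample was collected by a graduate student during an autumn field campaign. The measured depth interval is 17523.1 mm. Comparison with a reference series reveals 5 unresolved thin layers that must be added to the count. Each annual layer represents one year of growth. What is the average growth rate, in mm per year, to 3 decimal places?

After corrections the count is 37382 − 15 + 5 = 37372 annual layers.
17523.1 mm over 37372 years gives 17523.1 / 37372 ≈ 0.469 mm per year.

0.469 mm per year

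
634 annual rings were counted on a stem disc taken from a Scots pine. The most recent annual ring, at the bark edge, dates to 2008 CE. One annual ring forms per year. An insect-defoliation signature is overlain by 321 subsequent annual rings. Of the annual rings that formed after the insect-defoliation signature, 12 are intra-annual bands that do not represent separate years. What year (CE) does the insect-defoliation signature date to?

321 annual rings post-date the insect-defoliation signature.
321 − 12 false = 309 true annual rings after the insect-defoliation signature.
2008 − 309 = 1699 CE.

1699 CE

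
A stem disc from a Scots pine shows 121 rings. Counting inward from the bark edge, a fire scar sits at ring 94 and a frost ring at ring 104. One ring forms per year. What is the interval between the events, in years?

The two markers are separated by 104 − 94 = 10 rings.
At one ring per year, 10 years elapsed between them.

10 years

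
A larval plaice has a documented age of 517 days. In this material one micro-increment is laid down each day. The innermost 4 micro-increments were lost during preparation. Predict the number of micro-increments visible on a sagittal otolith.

513 micro-increments

At one micro-increment per day, 517 days correspond to 517 micro-increments.
517 − 4 missed = 513 micro-increments expected in the prepared section.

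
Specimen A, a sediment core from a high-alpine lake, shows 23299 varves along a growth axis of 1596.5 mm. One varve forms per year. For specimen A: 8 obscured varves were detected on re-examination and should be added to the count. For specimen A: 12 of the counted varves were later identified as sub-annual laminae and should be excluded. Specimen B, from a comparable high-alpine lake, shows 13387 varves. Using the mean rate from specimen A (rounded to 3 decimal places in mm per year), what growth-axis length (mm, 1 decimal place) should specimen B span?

923.7 mm

Specimen A: true varve count = 23299 − 12 + 8 = 23295.
A: Extension rate ≈ 1596.5 / 23295 = 0.069 mm per year.
B's length ≈ 0.069 × 13387 = 923.7 mm.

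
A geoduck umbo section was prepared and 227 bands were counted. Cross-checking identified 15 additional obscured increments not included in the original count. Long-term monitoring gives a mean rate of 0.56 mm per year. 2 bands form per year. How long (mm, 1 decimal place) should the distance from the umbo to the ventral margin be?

67.8 mm

After corrections the count is 227 + 15 = 242 bands.
With 2 bands per year, 242 / 2 = 121 years.
Predicted length = 0.56 mm/year × 121 years = 67.8 mm.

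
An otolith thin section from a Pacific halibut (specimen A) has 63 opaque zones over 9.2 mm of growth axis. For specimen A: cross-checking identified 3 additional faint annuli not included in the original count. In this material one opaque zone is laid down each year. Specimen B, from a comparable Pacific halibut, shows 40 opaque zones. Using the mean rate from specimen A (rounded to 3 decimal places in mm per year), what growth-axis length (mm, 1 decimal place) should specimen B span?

5.6 mm

Specimen A: true opaque zone count = 63 + 3 = 66.
A: 9.2 mm over 66 years gives 9.2 / 66 ≈ 0.139 mm/year.
For B, 0.139 mm/year × 40 years = 5.6 mm.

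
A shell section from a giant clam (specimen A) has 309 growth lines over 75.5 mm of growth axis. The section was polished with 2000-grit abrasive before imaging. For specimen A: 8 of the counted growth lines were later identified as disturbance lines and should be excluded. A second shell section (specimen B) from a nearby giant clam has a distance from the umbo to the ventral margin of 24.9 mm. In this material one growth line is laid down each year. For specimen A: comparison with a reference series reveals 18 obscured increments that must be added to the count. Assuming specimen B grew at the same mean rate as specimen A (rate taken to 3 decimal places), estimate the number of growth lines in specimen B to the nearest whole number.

Specimen A: after corrections the count is 309 − 8 + 18 = 319 growth lines.
A: Extension rate ≈ 75.5 / 319 = 0.237 mm/yr.
Specimen B: 24.9 mm / 0.237 mm per year = 105.06 years ≈ 105 growth lines.

105 growth lines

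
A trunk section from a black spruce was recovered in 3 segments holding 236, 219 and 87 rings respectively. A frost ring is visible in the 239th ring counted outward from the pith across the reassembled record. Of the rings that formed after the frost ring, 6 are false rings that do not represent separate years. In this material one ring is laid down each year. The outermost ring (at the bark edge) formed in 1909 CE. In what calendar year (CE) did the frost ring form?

Total rings = 236 + 219 + 87 = 542.
Between ring 239 and the bark edge there are 542 − 239 = 303 rings.
Excluding 6 false rings: 303 − 6 = 297.
1909 − 297 = 1612 CE.

1612 CE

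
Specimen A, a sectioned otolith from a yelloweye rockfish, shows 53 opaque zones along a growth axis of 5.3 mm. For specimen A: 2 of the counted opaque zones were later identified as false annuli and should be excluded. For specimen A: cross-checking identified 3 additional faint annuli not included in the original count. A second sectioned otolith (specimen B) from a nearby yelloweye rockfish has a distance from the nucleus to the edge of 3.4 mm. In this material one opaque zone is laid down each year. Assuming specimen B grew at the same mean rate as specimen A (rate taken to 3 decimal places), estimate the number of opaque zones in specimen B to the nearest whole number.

35 opaque zones

Specimen A: correcting the raw count gives 53 − 2 + 3 = 54 true opaque zones.
A: Mean rate = 5.3 mm / 54 years ≈ 0.098 mm per year.
Specimen B: 3.4 mm / 0.098 mm per year = 34.69 years ≈ 35 opaque zones.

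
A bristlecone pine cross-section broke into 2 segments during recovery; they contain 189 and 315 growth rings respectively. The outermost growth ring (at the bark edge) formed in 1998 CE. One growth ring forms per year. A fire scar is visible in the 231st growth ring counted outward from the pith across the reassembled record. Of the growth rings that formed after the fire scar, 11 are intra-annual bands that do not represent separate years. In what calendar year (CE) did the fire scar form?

Total growth rings = 189 + 315 = 504.
Between growth ring 231 and the bark edge there are 504 − 231 = 273 growth rings.
273 − 11 false = 262 true growth rings after the fire scar.
The growth ring at the bark edge is 1998 CE, so the fire scar dates to 1998 − 262 = 1736 CE.

1736 CE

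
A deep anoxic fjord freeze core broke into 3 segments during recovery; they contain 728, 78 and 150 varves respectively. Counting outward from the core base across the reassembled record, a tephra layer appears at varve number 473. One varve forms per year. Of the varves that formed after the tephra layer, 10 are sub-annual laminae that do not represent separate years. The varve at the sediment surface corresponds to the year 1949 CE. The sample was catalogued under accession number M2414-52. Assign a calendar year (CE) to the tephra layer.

Total varves = 728 + 78 + 150 = 956.
Between varve 473 and the sediment surface there are 956 − 473 = 483 varves.
483 − 10 false = 473 true varves after the tephra layer.
The varve at the sediment surface is 1949 CE, so the tephra layer dates to 1949 − 473 = 1476 CE.

1476 CE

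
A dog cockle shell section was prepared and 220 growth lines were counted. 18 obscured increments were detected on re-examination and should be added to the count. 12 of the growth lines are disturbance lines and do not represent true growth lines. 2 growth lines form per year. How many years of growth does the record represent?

True growth line count = 220 − 12 + 18 = 226.
With 2 growth lines per year, 226 / 2 = 113 years.

113 years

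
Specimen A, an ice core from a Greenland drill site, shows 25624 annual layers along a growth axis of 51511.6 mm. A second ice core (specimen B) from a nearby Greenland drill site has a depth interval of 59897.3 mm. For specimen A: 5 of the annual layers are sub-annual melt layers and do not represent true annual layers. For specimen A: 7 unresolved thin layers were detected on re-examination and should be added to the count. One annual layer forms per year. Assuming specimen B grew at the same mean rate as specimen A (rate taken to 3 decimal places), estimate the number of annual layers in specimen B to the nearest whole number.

29800 annual layers

Specimen A: adjusted count: 25624 − 5 + 7 = 25626 annual layers.
A: 51511.6 mm over 25626 years gives 51511.6 / 25626 ≈ 2.010 mm/yr.
Specimen B: 59897.3 mm / 2.010 mm per year = 29799.65 years ≈ 29800 annual layers.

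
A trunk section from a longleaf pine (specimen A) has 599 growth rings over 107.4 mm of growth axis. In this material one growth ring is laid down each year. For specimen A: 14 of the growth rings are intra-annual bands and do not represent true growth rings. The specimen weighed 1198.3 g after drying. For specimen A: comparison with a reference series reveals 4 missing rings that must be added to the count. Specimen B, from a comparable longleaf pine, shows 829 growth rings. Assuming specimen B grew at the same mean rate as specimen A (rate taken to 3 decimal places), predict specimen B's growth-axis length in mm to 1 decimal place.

Specimen A: true growth ring count = 599 − 14 + 4 = 589.
A: Mean rate = 107.4 mm / 589 years ≈ 0.182 mm per year.
B's length ≈ 0.182 × 829 = 150.9 mm.

150.9 mm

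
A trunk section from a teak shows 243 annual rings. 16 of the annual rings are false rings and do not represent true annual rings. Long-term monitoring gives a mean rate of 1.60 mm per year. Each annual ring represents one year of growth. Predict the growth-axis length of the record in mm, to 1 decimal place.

363.2 mm

After corrections the count is 243 − 16 = 227 annual rings.
Predicted length = 1.60 mm/year × 227 years = 363.2 mm.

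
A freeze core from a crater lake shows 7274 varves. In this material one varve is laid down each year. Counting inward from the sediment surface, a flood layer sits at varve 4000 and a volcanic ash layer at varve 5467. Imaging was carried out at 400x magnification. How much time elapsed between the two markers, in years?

Separation: 5467 − 4000 = 1467 varves.
At one varve per year, 1467 years elapsed between them.

1467 years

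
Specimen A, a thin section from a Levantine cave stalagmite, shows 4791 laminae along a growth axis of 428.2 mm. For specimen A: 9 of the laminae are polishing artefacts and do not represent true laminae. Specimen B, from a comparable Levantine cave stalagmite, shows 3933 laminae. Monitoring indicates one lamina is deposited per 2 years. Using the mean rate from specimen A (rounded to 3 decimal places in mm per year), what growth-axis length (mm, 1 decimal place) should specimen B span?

354.0 mm

Specimen A: after corrections the count is 4791 − 9 = 4782 laminae.
Specimen A: multiplying by 2 years per lamina: 4782 × 2 = 9564 years.
A: 428.2 mm over 9564 years gives 428.2 / 9564 ≈ 0.045 mm per year.
Specimen B: multiplying by 2 years per lamina: 3933 × 2 = 7866 years. For B, 0.045 mm/year × 7866 years = 354.0 mm.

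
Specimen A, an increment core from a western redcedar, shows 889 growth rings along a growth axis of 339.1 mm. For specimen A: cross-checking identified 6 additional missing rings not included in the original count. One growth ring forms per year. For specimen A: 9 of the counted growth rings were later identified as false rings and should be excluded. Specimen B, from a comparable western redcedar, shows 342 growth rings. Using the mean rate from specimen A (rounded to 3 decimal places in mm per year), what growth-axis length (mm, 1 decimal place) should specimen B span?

Specimen A: correcting the raw count gives 889 − 9 + 6 = 886 true growth rings.
A: Extension rate ≈ 339.1 / 886 = 0.383 mm per year.
B's length ≈ 0.383 × 342 = 131.0 mm.

131.0 mm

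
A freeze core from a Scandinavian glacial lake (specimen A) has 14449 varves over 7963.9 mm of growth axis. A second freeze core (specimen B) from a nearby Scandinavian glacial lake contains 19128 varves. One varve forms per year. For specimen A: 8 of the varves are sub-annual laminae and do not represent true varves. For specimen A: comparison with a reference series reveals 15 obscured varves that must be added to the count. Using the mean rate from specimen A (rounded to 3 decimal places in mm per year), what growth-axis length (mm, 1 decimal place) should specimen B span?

Specimen A: after corrections the count is 14449 − 8 + 15 = 14456 varves.
A: 7963.9 mm over 14456 years gives 7963.9 / 14456 ≈ 0.551 mm/year.
Length of B = 0.551 × 19128 = 10539.5 mm.

10539.5 mm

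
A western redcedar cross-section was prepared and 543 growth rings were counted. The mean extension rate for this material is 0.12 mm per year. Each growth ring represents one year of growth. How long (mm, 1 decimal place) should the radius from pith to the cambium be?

65.2 mm

543 years of growth are recorded.
Length ≈ 0.12 × 543 = 65.2 mm.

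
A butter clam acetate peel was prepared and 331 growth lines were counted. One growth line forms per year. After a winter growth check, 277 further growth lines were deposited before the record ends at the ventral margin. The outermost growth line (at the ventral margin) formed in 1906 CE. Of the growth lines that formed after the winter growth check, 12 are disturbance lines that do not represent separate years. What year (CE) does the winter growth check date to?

1641 CE

277 growth lines formed after the winter growth check.
277 − 12 false = 265 true growth lines after the winter growth check.
Counting back 265 years from 1906 CE places the winter growth check in 1906 − 265 = 1641 CE.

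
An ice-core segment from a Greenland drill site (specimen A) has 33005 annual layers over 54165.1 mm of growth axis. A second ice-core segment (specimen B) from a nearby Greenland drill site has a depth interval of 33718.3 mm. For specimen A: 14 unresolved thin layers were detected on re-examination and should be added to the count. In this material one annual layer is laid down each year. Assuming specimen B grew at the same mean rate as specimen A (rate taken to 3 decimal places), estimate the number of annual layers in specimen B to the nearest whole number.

Specimen A: correcting the raw count gives 33005 + 14 = 33019 true annual layers.
A: Extension rate ≈ 54165.1 / 33019 = 1.640 mm/year.
B spans 33718.3 / 1.640 = 20559.94 years ≈ 20560 annual layers.

20560 annual layers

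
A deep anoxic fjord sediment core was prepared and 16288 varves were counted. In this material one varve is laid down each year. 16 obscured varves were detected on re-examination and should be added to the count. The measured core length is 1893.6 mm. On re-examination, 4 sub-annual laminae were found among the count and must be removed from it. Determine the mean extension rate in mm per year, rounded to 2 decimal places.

After corrections the count is 16288 − 4 + 16 = 16300 varves.
1893.6 mm over 16300 years gives 1893.6 / 16300 ≈ 0.12 mm per year.

0.12 mm per year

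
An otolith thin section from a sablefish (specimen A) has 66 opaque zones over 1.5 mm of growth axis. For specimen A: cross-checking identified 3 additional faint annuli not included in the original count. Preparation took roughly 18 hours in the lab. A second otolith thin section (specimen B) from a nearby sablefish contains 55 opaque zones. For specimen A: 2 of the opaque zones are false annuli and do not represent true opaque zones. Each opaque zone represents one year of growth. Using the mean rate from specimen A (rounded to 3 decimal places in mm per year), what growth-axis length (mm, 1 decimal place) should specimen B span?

Specimen A: after corrections the count is 66 − 2 + 3 = 67 opaque zones.
A: Mean rate = 1.5 mm / 67 years ≈ 0.022 mm per year.
B's length ≈ 0.022 × 55 = 1.2 mm.

1.2 mm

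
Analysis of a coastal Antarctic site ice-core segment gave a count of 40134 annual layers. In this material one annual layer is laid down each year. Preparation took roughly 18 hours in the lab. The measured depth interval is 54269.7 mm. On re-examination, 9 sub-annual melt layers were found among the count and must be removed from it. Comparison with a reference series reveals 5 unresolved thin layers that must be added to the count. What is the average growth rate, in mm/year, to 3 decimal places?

1.352 mm/year

True annual layer count = 40134 − 9 + 5 = 40130.
54269.7 mm over 40130 years gives 54269.7 / 40130 ≈ 1.352 mm/year.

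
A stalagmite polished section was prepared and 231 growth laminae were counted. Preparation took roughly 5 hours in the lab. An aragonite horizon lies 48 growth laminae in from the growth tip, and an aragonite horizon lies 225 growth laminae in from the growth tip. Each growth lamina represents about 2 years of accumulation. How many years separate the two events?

225 − 48 = 177 growth laminae lie between the two events.
177 growth laminae at 2 years each span 177 × 2 = 354 years.

354 years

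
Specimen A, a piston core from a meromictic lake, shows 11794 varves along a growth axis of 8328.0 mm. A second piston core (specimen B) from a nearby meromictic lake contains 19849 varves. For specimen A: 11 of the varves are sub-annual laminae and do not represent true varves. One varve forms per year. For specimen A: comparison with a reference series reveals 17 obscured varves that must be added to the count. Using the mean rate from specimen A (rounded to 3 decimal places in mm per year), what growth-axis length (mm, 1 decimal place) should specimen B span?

14013.4 mm

Specimen A: true varve count = 11794 − 11 + 17 = 11800.
A: Mean rate = 8328.0 mm / 11800 years ≈ 0.706 mm per year.
Length of B = 0.706 × 19849 = 14013.4 mm.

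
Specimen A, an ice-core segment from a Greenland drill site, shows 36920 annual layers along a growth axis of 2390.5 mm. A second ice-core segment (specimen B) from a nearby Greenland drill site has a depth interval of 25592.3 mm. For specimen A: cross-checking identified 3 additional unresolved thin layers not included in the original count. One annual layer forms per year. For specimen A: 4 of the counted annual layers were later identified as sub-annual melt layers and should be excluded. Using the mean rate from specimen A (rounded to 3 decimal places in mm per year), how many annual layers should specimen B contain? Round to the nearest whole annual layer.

393728 annual layers

Specimen A: adjusted count: 36920 − 4 + 3 = 36919 annual layers.
A: Mean rate = 2390.5 mm / 36919 years ≈ 0.065 mm per year.
Specimen B: 25592.3 mm / 0.065 mm per year = 393727.69 years ≈ 393728 annual layers.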